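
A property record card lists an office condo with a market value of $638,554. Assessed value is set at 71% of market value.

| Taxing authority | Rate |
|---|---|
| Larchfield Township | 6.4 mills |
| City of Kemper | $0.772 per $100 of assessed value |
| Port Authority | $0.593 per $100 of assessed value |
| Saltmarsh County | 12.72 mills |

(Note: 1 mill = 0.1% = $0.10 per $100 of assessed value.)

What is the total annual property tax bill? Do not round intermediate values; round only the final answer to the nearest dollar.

Assessed value = $638,554 × 0.71 = $453,373.34
Larchfield Township: $453,373.34 × 0.0064 = $2,901.589376
City of Kemper: $453,373.34 × 0.00772 = $3,500.0421848
Port Authority: $453,373.34 × 0.00593 = $2,688.5039062
Saltmarsh County: $453,373.34 × 0.01272 = $5,766.9088848
Total = $14,857.0443518

$14,857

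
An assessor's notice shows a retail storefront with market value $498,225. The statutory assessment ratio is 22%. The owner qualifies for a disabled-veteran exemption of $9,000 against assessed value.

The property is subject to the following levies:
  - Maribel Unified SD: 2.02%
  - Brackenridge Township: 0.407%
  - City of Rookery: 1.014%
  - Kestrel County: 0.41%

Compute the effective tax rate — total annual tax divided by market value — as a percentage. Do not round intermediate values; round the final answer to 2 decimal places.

0.78%

Assessed value = $498,225 × 0.22 = $109,609.5
Taxable value = $109,609.5 − $9,000 = $100,609.5
Maribel Unified SD: $100,609.5 × 0.0202 = $2,032.3119
Brackenridge Township: $100,609.5 × 0.00407 = $409.480665
City of Rookery: $100,609.5 × 0.01014 = $1,020.18033
Kestrel County: $100,609.5 × 0.0041 = $412.49895
Total tax = $3,874.471845
Effective rate = $3,874.471845 ÷ $498,225 = 0.78% of market value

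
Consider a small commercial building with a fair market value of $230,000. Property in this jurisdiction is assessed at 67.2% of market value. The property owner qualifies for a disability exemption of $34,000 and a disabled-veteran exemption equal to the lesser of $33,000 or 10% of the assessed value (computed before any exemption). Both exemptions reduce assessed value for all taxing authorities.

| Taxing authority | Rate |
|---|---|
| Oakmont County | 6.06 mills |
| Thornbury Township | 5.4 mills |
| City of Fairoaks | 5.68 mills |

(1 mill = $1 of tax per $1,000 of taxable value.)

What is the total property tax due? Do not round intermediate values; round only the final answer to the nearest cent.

$1,801.48

Assessed value = $230,000 × 0.672 = $154,560
Disabled-veteran exemption = min($33,000, 10% × $154,560) = min($33,000, $15,456) = $15,456 (percentage binds)
Taxable value = $154,560 − $34,000 − $15,456 = $105,104
Oakmont County: $105,104 × 0.00606 = $636.93024
Thornbury Township: $105,104 × 0.0054 = $567.5616
City of Fairoaks: $105,104 × 0.00568 = $596.99072
Total = $1,801.48256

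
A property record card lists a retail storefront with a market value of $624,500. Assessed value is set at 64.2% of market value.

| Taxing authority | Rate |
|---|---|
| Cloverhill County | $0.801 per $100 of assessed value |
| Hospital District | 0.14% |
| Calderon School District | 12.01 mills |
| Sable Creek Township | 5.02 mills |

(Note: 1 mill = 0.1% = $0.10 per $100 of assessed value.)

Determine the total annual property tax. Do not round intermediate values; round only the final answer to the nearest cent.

$10,600.56

Assessed value = $624,500 × 0.642 = $400,929
Cloverhill County: $400,929 × 0.00801 = $3,211.44129
Hospital District: $400,929 × 0.0014 = $561.3006
Calderon School District: $400,929 × 0.01201 = $4,815.15729
Sable Creek Township: $400,929 × 0.00502 = $2,012.66358
Total = $10,600.56276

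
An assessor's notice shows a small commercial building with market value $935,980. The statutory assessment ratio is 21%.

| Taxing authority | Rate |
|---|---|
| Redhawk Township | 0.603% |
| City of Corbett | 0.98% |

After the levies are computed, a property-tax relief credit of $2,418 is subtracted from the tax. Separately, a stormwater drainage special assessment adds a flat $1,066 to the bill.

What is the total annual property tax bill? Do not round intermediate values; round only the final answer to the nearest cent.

$1,759.48

Assessed value = $935,980 × 0.21 = $196,555.8
Redhawk Township: $196,555.8 × 0.00603 = $1,185.231474
City of Corbett: $196,555.8 × 0.0098 = $1,926.24684
Levies subtotal = $3,111.478314
After credit = $3,111.478314 − $2,418 = $693.478314
Total = $693.478314 + $1,066 = $1,759.478314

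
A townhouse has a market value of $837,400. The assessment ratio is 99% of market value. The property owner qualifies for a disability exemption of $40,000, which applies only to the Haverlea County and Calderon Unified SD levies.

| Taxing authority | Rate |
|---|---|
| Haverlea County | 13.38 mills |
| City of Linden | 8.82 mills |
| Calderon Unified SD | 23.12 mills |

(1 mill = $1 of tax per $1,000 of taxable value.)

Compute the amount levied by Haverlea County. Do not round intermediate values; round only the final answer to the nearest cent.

Assessed value = $837,400 × 0.99 = $829,026
Haverlea County taxable value = $829,026 − $40,000 = $789,026
Haverlea County levy = $789,026 × 0.01338 = $10,557.16788

$10,557.17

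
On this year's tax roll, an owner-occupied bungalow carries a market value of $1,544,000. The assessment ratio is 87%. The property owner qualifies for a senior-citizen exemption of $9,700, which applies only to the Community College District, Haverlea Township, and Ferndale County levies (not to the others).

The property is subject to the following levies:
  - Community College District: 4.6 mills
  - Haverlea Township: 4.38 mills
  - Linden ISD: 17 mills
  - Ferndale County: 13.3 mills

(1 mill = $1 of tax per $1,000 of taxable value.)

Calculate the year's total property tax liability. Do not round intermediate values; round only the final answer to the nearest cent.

$52,547.92

Assessed value = $1,544,000 × 0.87 = $1,343,280
Community College District: ($1,343,280 − $9,700) × 0.0046 = $1,333,580 × 0.0046 = $6,134.468
Haverlea Township: ($1,343,280 − $9,700) × 0.00438 = $1,333,580 × 0.00438 = $5,841.0804
Linden ISD: $1,343,280 × 0.017 = $22,835.76
Ferndale County: ($1,343,280 − $9,700) × 0.0133 = $1,333,580 × 0.0133 = $17,736.614
Total = $52,547.9224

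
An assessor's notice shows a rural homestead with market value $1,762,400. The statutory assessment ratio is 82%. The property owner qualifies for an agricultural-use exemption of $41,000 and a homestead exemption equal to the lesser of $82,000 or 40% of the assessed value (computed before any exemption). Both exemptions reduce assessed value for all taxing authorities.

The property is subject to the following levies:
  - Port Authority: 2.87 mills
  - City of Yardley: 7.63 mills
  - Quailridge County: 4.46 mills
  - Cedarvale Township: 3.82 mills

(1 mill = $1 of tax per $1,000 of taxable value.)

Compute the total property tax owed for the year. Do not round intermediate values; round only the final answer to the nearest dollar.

$24,830

Assessed value = $1,762,400 × 0.82 = $1,445,168
Homestead exemption = min($82,000, 40% × $1,445,168) = min($82,000, $578,067.2) = $82,000 (dollar cap binds)
Taxable value = $1,445,168 − $41,000 − $82,000 = $1,322,168
Port Authority: $1,322,168 × 0.00287 = $3,794.62216
City of Yardley: $1,322,168 × 0.00763 = $10,088.14184
Quailridge County: $1,322,168 × 0.00446 = $5,896.86928
Cedarvale Township: $1,322,168 × 0.00382 = $5,050.68176
Total = $24,830.31504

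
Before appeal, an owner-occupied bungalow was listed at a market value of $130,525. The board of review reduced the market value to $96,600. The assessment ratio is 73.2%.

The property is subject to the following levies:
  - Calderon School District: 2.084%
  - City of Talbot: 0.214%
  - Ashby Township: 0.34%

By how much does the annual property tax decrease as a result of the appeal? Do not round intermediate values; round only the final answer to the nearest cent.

$655.10

Old assessed value = $130,525 × 0.732 = $95,544.3
New assessed value = $96,600 × 0.732 = $70,711.2
Combined rate = 0.02084 + 0.00214 + 0.0034 = 0.02638
Old tax = $95,544.3 × 0.02638 = $2,520.458634
New tax = $70,711.2 × 0.02638 = $1,865.361456
Reduction = $2,520.458634 − $1,865.361456 = $655.097178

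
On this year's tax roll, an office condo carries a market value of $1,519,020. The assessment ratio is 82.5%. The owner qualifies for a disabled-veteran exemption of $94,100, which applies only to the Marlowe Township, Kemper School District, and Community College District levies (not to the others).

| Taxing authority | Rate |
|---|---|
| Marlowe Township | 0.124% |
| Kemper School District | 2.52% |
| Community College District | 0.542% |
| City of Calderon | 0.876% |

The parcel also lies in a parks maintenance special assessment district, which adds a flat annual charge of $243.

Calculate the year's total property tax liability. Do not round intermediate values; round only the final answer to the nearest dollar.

Assessed value = $1,519,020 × 0.825 = $1,253,191.5
Marlowe Township: ($1,253,191.5 − $94,100) × 0.00124 = $1,159,091.5 × 0.00124 = $1,437.27346
Kemper School District: ($1,253,191.5 − $94,100) × 0.0252 = $1,159,091.5 × 0.0252 = $29,209.1058
Community College District: ($1,253,191.5 − $94,100) × 0.00542 = $1,159,091.5 × 0.00542 = $6,282.27593
City of Calderon: $1,253,191.5 × 0.00876 = $10,977.95754
Levies subtotal = $47,906.61273
Total = $47,906.61273 + $243 = $48,149.61273

$48,150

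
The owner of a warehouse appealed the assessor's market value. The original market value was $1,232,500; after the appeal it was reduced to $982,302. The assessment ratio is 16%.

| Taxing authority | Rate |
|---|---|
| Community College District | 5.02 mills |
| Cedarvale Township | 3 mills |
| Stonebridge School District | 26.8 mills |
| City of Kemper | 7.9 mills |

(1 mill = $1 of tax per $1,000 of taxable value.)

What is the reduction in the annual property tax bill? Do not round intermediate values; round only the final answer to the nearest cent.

$1,710.15

Old assessed value = $1,232,500 × 0.16 = $197,200
New assessed value = $982,302 × 0.16 = $157,168.32
Combined rate = 0.00502 + 0.003 + 0.0268 + 0.0079 = 0.04272
Old tax = $197,200 × 0.04272 = $8,424.384
New tax = $157,168.32 × 0.04272 = $6,714.2306304
Reduction = $8,424.384 − $6,714.2306304 = $1,710.1533696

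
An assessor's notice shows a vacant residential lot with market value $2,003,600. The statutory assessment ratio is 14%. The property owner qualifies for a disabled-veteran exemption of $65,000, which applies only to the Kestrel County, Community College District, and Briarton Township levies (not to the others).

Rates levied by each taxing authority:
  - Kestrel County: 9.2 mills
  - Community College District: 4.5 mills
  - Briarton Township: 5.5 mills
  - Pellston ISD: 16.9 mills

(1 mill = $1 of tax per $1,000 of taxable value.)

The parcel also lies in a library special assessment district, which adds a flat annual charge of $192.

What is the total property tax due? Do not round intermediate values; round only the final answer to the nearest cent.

$9,070.19

Assessed value = $2,003,600 × 0.14 = $280,504
Kestrel County: ($280,504 − $65,000) × 0.0092 = $215,504 × 0.0092 = $1,982.6368
Community College District: ($280,504 − $65,000) × 0.0045 = $215,504 × 0.0045 = $969.768
Briarton Township: ($280,504 − $65,000) × 0.0055 = $215,504 × 0.0055 = $1,185.272
Pellston ISD: $280,504 × 0.0169 = $4,740.5176
Levies subtotal = $8,878.1944
Total = $8,878.1944 + $192 = $9,070.1944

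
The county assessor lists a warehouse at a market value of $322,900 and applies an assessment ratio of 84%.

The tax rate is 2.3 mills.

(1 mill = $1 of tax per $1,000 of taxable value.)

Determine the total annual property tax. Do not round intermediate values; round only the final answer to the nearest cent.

$623.84

Assessed value = $322,900 × 0.84 = $271,236
Tax = $271,236 × 0.0023 = $623.8428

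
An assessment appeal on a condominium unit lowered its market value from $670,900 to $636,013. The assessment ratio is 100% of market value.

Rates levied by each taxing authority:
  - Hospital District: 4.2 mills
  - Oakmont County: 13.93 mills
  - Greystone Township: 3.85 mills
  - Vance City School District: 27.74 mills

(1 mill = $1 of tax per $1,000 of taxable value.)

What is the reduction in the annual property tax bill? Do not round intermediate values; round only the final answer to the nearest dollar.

$1,735

Old assessed value = $670,900 × 1 = $670,900
New assessed value = $636,013 × 1 = $636,013
Combined rate = 0.0042 + 0.01393 + 0.00385 + 0.02774 = 0.04972
Old tax = $670,900 × 0.04972 = $33,357.148
New tax = $636,013 × 0.04972 = $31,622.56636
Reduction = $33,357.148 − $31,622.56636 = $1,734.58164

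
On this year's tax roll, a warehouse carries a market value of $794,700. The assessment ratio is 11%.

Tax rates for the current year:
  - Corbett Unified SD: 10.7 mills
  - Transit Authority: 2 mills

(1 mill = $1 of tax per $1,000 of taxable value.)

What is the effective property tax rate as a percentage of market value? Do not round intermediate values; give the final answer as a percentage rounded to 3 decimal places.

0.140%

Assessed value = $794,700 × 0.11 = $87,417
Corbett Unified SD: $87,417 × 0.0107 = $935.3619
Transit Authority: $87,417 × 0.002 = $174.834
Total tax = $1,110.1959
Effective rate = $1,110.1959 ÷ $794,700 = 0.140% of market value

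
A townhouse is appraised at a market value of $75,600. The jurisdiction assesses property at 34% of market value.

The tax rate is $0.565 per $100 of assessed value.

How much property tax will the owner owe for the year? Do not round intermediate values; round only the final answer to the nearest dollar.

Assessed value = $75,600 × 0.34 = $25,704
Tax = $25,704 × 0.00565 = $145.2276

$145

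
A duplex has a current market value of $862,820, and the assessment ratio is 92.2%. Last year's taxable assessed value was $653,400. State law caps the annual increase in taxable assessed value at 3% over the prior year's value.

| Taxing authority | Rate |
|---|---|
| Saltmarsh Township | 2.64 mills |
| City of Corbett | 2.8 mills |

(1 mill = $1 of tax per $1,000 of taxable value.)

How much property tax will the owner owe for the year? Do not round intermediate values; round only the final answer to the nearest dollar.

$3,661

Uncapped assessed value = $862,820 × 0.922 = $795,520.04
Cap limit = $653,400 × 1.03 = $673,002
Taxable assessed value = min($795,520.04, $673,002) = $673,002 (cap binds)
Saltmarsh Township: $673,002 × 0.00264 = $1,776.72528
City of Corbett: $673,002 × 0.0028 = $1,884.4056
Total = $3,661.13088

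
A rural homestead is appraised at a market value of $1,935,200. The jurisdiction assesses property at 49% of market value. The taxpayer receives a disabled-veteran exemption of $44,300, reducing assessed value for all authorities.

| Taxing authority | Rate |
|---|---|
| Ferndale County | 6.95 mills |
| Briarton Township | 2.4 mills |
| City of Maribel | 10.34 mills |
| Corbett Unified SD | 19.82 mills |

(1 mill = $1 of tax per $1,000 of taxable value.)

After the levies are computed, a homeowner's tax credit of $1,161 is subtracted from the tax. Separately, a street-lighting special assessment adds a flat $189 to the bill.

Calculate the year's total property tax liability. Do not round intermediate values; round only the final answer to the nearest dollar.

$34,743

Assessed value = $1,935,200 × 0.49 = $948,248
Taxable value = $948,248 − $44,300 = $903,948
Ferndale County: $903,948 × 0.00695 = $6,282.4386
Briarton Township: $903,948 × 0.0024 = $2,169.4752
City of Maribel: $903,948 × 0.01034 = $9,346.82232
Corbett Unified SD: $903,948 × 0.01982 = $17,916.24936
Levies subtotal = $35,714.98548
After credit = $35,714.98548 − $1,161 = $34,553.98548
Total = $34,553.98548 + $189 = $34,742.98548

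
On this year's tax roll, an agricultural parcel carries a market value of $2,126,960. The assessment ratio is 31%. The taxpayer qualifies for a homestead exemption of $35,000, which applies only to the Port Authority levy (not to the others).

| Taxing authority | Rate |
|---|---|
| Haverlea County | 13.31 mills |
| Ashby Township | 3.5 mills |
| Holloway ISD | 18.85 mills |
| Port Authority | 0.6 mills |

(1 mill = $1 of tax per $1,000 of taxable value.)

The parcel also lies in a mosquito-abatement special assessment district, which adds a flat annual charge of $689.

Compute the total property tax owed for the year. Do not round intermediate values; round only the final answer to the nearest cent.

$24,576.31

Assessed value = $2,126,960 × 0.31 = $659,357.6
Haverlea County: $659,357.6 × 0.01331 = $8,776.049656
Ashby Township: $659,357.6 × 0.0035 = $2,307.7516
Holloway ISD: $659,357.6 × 0.01885 = $12,428.89076
Port Authority: ($659,357.6 − $35,000) × 0.0006 = $624,357.6 × 0.0006 = $374.61456
Levies subtotal = $23,887.306576
Total = $23,887.306576 + $689 = $24,576.306576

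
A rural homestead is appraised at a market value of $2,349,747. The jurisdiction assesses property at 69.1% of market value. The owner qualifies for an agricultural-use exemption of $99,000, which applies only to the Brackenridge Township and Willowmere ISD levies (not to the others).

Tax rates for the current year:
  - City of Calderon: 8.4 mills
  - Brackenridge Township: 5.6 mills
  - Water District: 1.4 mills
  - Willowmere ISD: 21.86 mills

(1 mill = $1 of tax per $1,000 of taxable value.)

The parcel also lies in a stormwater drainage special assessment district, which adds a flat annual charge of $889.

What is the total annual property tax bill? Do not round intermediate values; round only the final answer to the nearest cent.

$58,668.60

Assessed value = $2,349,747 × 0.691 = $1,623,675.177
City of Calderon: $1,623,675.177 × 0.0084 = $13,638.8714868
Brackenridge Township: ($1,623,675.177 − $99,000) × 0.0056 = $1,524,675.177 × 0.0056 = $8,538.1809912
Water District: $1,623,675.177 × 0.0014 = $2,273.1452478
Willowmere ISD: ($1,623,675.177 − $99,000) × 0.02186 = $1,524,675.177 × 0.02186 = $33,329.39936922
Levies subtotal = $57,779.59709502
Total = $57,779.59709502 + $889 = $58,668.59709502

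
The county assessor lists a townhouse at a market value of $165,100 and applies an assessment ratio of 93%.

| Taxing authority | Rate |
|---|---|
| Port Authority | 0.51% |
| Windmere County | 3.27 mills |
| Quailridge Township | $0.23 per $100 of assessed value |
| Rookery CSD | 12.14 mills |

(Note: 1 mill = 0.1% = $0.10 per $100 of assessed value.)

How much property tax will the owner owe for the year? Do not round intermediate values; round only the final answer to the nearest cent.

$3,502.32

Assessed value = $165,100 × 0.93 = $153,543
Port Authority: $153,543 × 0.0051 = $783.0693
Windmere County: $153,543 × 0.00327 = $502.08561
Quailridge Township: $153,543 × 0.0023 = $353.1489
Rookery CSD: $153,543 × 0.01214 = $1,864.01202
Total = $3,502.31583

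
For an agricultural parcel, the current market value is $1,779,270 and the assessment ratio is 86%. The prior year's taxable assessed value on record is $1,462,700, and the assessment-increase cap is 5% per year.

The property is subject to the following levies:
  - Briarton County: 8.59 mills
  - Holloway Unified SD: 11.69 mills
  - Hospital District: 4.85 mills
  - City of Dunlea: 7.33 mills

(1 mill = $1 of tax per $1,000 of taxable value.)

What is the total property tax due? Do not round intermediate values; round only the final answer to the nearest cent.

Uncapped assessed value = $1,779,270 × 0.86 = $1,530,172.2
Cap limit = $1,462,700 × 1.05 = $1,535,835
Taxable assessed value = min($1,530,172.2, $1,535,835) = $1,530,172.2 (cap does not bind)
Briarton County: $1,530,172.2 × 0.00859 = $13,144.179198
Holloway Unified SD: $1,530,172.2 × 0.01169 = $17,887.713018
Hospital District: $1,530,172.2 × 0.00485 = $7,421.33517
City of Dunlea: $1,530,172.2 × 0.00733 = $11,216.162226
Total = $49,669.389612

$49,669.39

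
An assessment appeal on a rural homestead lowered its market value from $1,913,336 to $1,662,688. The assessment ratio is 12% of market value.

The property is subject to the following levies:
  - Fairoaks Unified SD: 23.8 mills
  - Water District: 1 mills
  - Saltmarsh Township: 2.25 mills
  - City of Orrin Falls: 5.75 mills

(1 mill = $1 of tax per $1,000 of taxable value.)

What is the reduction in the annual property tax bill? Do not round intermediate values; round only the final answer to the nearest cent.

$986.55

Old assessed value = $1,913,336 × 0.12 = $229,600.32
New assessed value = $1,662,688 × 0.12 = $199,522.56
Combined rate = 0.0238 + 0.001 + 0.00225 + 0.00575 = 0.0328
Old tax = $229,600.32 × 0.0328 = $7,530.890496
New tax = $199,522.56 × 0.0328 = $6,544.339968
Reduction = $7,530.890496 − $6,544.339968 = $986.550528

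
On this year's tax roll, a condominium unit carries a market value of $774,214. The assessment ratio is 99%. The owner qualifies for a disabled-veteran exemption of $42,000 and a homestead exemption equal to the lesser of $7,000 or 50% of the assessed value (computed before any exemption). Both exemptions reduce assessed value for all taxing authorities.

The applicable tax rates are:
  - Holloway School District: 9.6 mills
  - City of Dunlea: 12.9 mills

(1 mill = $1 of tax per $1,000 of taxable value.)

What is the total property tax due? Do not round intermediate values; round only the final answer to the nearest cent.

Assessed value = $774,214 × 0.99 = $766,471.86
Homestead exemption = min($7,000, 50% × $766,471.86) = min($7,000, $383,235.93) = $7,000 (dollar cap binds)
Taxable value = $766,471.86 − $42,000 − $7,000 = $717,471.86
Holloway School District: $717,471.86 × 0.0096 = $6,887.729856
City of Dunlea: $717,471.86 × 0.0129 = $9,255.386994
Total = $16,143.11685

$16,143.12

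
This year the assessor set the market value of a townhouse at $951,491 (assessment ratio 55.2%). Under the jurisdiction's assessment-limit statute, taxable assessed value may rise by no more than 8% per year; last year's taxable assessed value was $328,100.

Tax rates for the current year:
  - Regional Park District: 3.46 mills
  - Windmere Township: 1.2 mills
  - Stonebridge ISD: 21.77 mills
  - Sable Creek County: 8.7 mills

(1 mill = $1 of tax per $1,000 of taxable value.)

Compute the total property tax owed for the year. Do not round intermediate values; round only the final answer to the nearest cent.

Uncapped assessed value = $951,491 × 0.552 = $525,223.032
Cap limit = $328,100 × 1.08 = $354,348
Taxable assessed value = min($525,223.032, $354,348) = $354,348 (cap binds)
Regional Park District: $354,348 × 0.00346 = $1,226.04408
Windmere Township: $354,348 × 0.0012 = $425.2176
Stonebridge ISD: $354,348 × 0.02177 = $7,714.15596
Sable Creek County: $354,348 × 0.0087 = $3,082.8276
Total = $12,448.24524

$12,448.25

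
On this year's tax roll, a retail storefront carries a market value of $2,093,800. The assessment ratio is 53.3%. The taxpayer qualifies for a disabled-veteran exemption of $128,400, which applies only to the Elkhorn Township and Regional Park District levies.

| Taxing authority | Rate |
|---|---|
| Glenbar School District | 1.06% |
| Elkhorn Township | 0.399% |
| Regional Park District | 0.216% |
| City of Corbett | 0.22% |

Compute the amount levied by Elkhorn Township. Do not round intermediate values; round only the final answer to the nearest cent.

Assessed value = $2,093,800 × 0.533 = $1,115,995.4
Elkhorn Township taxable value = $1,115,995.4 − $128,400 = $987,595.4
Elkhorn Township levy = $987,595.4 × 0.00399 = $3,940.505646

$3,940.51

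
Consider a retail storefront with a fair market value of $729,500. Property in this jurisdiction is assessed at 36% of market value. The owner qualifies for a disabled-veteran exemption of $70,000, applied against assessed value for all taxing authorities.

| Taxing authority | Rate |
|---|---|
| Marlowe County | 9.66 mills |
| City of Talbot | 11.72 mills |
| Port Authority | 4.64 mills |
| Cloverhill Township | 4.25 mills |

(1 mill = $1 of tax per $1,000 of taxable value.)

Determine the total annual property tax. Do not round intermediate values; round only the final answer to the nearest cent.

Assessed value = $729,500 × 0.36 = $262,620
Taxable value = $262,620 − $70,000 = $192,620
Marlowe County: $192,620 × 0.00966 = $1,860.7092
City of Talbot: $192,620 × 0.01172 = $2,257.5064
Port Authority: $192,620 × 0.00464 = $893.7568
Cloverhill Township: $192,620 × 0.00425 = $818.635
Total = $1,860.7092 + $2,257.5064 + $893.7568 + $818.635 = $5,830.6074

$5,830.61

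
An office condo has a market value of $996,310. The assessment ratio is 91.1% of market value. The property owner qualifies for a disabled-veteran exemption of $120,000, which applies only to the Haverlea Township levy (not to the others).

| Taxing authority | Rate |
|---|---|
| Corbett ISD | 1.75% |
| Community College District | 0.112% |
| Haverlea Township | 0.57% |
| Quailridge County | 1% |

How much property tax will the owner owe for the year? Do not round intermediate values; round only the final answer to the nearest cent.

$30,466.15

Assessed value = $996,310 × 0.911 = $907,638.41
Corbett ISD: $907,638.41 × 0.0175 = $15,883.672175
Community College District: $907,638.41 × 0.00112 = $1,016.5550192
Haverlea Township: ($907,638.41 − $120,000) × 0.0057 = $787,638.41 × 0.0057 = $4,489.538937
Quailridge County: $907,638.41 × 0.01 = $9,076.3841
Total = $30,466.1502312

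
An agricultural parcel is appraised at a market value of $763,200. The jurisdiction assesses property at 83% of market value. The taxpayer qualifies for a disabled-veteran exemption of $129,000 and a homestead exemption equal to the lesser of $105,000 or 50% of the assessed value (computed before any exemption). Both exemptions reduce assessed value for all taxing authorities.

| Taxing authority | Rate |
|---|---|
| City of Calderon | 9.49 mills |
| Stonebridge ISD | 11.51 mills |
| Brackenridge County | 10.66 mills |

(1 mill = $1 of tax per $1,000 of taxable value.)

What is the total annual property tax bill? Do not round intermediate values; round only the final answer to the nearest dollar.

$12,647

Assessed value = $763,200 × 0.83 = $633,456
Homestead exemption = min($105,000, 50% × $633,456) = min($105,000, $316,728) = $105,000 (dollar cap binds)
Taxable value = $633,456 − $129,000 − $105,000 = $399,456
City of Calderon: $399,456 × 0.00949 = $3,790.83744
Stonebridge ISD: $399,456 × 0.01151 = $4,597.73856
Brackenridge County: $399,456 × 0.01066 = $4,258.20096
Total = $12,646.77696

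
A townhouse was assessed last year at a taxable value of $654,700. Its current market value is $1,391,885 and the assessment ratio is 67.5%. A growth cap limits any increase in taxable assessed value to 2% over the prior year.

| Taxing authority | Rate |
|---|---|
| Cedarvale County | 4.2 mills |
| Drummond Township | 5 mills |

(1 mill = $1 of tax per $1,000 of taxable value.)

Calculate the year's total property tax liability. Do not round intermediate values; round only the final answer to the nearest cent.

Uncapped assessed value = $1,391,885 × 0.675 = $939,522.375
Cap limit = $654,700 × 1.02 = $667,794
Taxable assessed value = min($939,522.375, $667,794) = $667,794 (cap binds)
Cedarvale County: $667,794 × 0.0042 = $2,804.7348
Drummond Township: $667,794 × 0.005 = $3,338.97
Total = $6,143.7048

$6,143.70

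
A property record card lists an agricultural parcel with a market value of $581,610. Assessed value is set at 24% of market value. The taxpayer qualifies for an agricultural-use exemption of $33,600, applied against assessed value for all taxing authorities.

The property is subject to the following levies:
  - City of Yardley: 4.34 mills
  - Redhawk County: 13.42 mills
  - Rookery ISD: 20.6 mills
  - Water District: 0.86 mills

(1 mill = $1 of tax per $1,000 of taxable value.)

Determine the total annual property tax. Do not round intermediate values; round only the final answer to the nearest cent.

$4,156.79

Assessed value = $581,610 × 0.24 = $139,586.4
Taxable value = $139,586.4 − $33,600 = $105,986.4
City of Yardley: $105,986.4 × 0.00434 = $459.980976
Redhawk County: $105,986.4 × 0.01342 = $1,422.337488
Rookery ISD: $105,986.4 × 0.0206 = $2,183.31984
Water District: $105,986.4 × 0.00086 = $91.148304
Total = $459.980976 + $1,422.337488 + $2,183.31984 + $91.148304 = $4,156.786608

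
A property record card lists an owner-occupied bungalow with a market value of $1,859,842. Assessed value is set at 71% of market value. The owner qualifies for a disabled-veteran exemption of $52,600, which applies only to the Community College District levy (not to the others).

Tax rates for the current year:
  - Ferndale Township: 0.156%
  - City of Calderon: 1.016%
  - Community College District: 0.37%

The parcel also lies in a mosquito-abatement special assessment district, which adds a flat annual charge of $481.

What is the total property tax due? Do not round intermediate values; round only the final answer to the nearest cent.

$20,648.30

Assessed value = $1,859,842 × 0.71 = $1,320,487.82
Ferndale Township: $1,320,487.82 × 0.00156 = $2,059.9609992
City of Calderon: $1,320,487.82 × 0.01016 = $13,416.1562512
Community College District: ($1,320,487.82 − $52,600) × 0.0037 = $1,267,887.82 × 0.0037 = $4,691.184934
Levies subtotal = $20,167.3021844
Total = $20,167.3021844 + $481 = $20,648.3021844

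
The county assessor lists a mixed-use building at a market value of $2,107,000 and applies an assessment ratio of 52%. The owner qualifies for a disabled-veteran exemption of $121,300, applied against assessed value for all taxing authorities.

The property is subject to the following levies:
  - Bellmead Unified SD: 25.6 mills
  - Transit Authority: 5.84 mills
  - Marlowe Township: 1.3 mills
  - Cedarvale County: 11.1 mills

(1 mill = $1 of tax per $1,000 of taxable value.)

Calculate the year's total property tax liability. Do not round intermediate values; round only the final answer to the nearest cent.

$42,715.07

Assessed value = $2,107,000 × 0.52 = $1,095,640
Taxable value = $1,095,640 − $121,300 = $974,340
Bellmead Unified SD: $974,340 × 0.0256 = $24,943.104
Transit Authority: $974,340 × 0.00584 = $5,690.1456
Marlowe Township: $974,340 × 0.0013 = $1,266.642
Cedarvale County: $974,340 × 0.0111 = $10,815.174
Total = $24,943.104 + $5,690.1456 + $1,266.642 + $10,815.174 = $42,715.0656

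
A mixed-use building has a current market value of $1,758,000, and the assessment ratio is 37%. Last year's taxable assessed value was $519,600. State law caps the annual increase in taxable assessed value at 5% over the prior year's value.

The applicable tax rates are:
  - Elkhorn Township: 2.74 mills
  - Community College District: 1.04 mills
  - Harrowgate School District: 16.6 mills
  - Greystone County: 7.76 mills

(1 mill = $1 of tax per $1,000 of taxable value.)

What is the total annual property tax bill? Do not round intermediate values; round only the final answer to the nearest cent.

Uncapped assessed value = $1,758,000 × 0.37 = $650,460
Cap limit = $519,600 × 1.05 = $545,580
Taxable assessed value = min($650,460, $545,580) = $545,580 (cap binds)
Elkhorn Township: $545,580 × 0.00274 = $1,494.8892
Community College District: $545,580 × 0.00104 = $567.4032
Harrowgate School District: $545,580 × 0.0166 = $9,056.628
Greystone County: $545,580 × 0.00776 = $4,233.7008
Total = $15,352.6212

$15,352.62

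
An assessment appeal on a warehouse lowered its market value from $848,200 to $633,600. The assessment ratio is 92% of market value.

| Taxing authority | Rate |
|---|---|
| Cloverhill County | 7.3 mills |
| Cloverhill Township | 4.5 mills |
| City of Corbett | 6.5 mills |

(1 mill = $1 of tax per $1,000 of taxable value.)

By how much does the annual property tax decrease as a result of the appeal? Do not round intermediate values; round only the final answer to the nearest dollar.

$3,613

Old assessed value = $848,200 × 0.92 = $780,344
New assessed value = $633,600 × 0.92 = $582,912
Combined rate = 0.0073 + 0.0045 + 0.0065 = 0.0183
Old tax = $780,344 × 0.0183 = $14,280.2952
New tax = $582,912 × 0.0183 = $10,667.2896
Reduction = $14,280.2952 − $10,667.2896 = $3,613.0056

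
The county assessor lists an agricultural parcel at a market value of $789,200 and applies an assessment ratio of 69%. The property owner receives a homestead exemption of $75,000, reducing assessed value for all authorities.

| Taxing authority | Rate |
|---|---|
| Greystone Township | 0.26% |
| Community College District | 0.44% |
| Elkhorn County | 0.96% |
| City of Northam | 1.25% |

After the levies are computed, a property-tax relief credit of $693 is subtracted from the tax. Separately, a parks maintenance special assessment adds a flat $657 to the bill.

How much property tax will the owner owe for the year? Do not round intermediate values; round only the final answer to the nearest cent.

$13,627.85

Assessed value = $789,200 × 0.69 = $544,548
Taxable value = $544,548 − $75,000 = $469,548
Greystone Township: $469,548 × 0.0026 = $1,220.8248
Community College District: $469,548 × 0.0044 = $2,066.0112
Elkhorn County: $469,548 × 0.0096 = $4,507.6608
City of Northam: $469,548 × 0.0125 = $5,869.35
Levies subtotal = $13,663.8468
After credit = $13,663.8468 − $693 = $12,970.8468
Total = $12,970.8468 + $657 = $13,627.8468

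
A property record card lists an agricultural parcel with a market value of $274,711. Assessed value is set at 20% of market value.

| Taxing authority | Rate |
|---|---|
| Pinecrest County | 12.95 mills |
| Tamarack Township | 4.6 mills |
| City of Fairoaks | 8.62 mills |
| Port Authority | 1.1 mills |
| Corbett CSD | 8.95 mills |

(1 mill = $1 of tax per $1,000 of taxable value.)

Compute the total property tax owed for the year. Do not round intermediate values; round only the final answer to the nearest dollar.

Assessed value = $274,711 × 0.2 = $54,942.2
Pinecrest County: $54,942.2 × 0.01295 = $711.50149
Tamarack Township: $54,942.2 × 0.0046 = $252.73412
City of Fairoaks: $54,942.2 × 0.00862 = $473.601764
Port Authority: $54,942.2 × 0.0011 = $60.43642
Corbett CSD: $54,942.2 × 0.00895 = $491.73269
Total = $711.50149 + $252.73412 + $473.601764 + $60.43642 + $491.73269 = $1,990.006484

$1,990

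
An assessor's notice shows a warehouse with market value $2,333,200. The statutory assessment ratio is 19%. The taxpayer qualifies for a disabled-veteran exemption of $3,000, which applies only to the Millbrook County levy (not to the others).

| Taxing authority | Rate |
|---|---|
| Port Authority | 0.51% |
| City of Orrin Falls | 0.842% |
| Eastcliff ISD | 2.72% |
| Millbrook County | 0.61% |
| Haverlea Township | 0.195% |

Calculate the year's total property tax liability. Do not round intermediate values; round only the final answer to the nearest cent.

$21,601.83

Assessed value = $2,333,200 × 0.19 = $443,308
Port Authority: $443,308 × 0.0051 = $2,260.8708
City of Orrin Falls: $443,308 × 0.00842 = $3,732.65336
Eastcliff ISD: $443,308 × 0.0272 = $12,057.9776
Millbrook County: ($443,308 − $3,000) × 0.0061 = $440,308 × 0.0061 = $2,685.8788
Haverlea Township: $443,308 × 0.00195 = $864.4506
Total = $21,601.83116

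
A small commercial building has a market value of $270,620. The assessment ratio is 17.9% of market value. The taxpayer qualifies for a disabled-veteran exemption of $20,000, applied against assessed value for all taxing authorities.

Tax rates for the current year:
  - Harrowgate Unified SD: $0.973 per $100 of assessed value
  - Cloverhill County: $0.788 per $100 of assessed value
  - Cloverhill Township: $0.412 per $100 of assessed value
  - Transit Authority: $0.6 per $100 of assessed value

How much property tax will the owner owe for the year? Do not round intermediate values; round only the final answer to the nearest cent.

$788.67

Assessed value = $270,620 × 0.179 = $48,440.98
Taxable value = $48,440.98 − $20,000 = $28,440.98
Harrowgate Unified SD: $28,440.98 × 0.00973 = $276.7307354
Cloverhill County: $28,440.98 × 0.00788 = $224.1149224
Cloverhill Township: $28,440.98 × 0.00412 = $117.1768376
Transit Authority: $28,440.98 × 0.006 = $170.64588
Total = $276.7307354 + $224.1149224 + $117.1768376 + $170.64588 = $788.6683754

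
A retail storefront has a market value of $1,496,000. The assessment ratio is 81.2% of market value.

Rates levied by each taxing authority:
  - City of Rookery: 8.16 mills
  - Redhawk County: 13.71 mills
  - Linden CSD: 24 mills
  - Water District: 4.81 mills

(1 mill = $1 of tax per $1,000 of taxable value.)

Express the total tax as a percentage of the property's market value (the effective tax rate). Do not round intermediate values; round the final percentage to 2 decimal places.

4.12%

Assessed value = $1,496,000 × 0.812 = $1,214,752
City of Rookery: $1,214,752 × 0.00816 = $9,912.37632
Redhawk County: $1,214,752 × 0.01371 = $16,654.24992
Linden CSD: $1,214,752 × 0.024 = $29,154.048
Water District: $1,214,752 × 0.00481 = $5,842.95712
Total tax = $61,563.63136
Effective rate = $61,563.63136 ÷ $1,496,000 = 4.12% of market value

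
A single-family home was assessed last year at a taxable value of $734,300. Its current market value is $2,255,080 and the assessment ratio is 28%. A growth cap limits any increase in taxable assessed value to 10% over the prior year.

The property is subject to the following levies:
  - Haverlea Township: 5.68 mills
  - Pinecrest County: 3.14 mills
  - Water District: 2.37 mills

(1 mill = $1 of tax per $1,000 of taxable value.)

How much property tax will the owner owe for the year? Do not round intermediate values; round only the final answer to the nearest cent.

Uncapped assessed value = $2,255,080 × 0.28 = $631,422.4
Cap limit = $734,300 × 1.1 = $807,730
Taxable assessed value = min($631,422.4, $807,730) = $631,422.4 (cap does not bind)
Haverlea Township: $631,422.4 × 0.00568 = $3,586.479232
Pinecrest County: $631,422.4 × 0.00314 = $1,982.666336
Water District: $631,422.4 × 0.00237 = $1,496.471088
Total = $7,065.616656

$7,065.62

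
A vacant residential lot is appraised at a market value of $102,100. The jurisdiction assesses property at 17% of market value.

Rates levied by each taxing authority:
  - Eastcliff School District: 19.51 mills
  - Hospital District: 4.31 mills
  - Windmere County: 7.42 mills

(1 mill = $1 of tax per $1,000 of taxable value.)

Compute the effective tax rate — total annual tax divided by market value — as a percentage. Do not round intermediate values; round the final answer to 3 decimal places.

Assessed value = $102,100 × 0.17 = $17,357
Eastcliff School District: $17,357 × 0.01951 = $338.63507
Hospital District: $17,357 × 0.00431 = $74.80867
Windmere County: $17,357 × 0.00742 = $128.78894
Total tax = $542.23268
Effective rate = $542.23268 ÷ $102,100 = 0.531% of market value

0.531%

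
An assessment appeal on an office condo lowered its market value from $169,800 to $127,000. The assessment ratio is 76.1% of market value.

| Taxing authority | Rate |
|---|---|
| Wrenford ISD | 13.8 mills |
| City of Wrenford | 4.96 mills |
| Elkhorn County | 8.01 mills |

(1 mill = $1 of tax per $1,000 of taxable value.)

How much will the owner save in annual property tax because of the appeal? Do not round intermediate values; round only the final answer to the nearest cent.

$871.92

Old assessed value = $169,800 × 0.761 = $129,217.8
New assessed value = $127,000 × 0.761 = $96,647
Combined rate = 0.0138 + 0.00496 + 0.00801 = 0.02677
Old tax = $129,217.8 × 0.02677 = $3,459.160506
New tax = $96,647 × 0.02677 = $2,587.24019
Reduction = $3,459.160506 − $2,587.24019 = $871.920316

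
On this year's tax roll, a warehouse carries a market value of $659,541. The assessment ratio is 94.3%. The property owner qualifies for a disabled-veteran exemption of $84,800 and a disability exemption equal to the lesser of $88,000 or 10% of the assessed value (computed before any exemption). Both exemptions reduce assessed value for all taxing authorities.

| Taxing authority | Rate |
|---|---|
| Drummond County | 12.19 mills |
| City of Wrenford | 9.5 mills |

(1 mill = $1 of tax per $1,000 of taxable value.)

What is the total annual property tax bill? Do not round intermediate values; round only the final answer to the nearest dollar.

$10,302

Assessed value = $659,541 × 0.943 = $621,947.163
Disability exemption = min($88,000, 10% × $621,947.163) = min($88,000, $62,194.7163) = $62,194.7163 (percentage binds)
Taxable value = $621,947.163 − $84,800 − $62,194.7163 = $474,952.4467
Drummond County: $474,952.4467 × 0.01219 = $5,789.670325273
City of Wrenford: $474,952.4467 × 0.0095 = $4,512.04824365
Total = $10,301.718568923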